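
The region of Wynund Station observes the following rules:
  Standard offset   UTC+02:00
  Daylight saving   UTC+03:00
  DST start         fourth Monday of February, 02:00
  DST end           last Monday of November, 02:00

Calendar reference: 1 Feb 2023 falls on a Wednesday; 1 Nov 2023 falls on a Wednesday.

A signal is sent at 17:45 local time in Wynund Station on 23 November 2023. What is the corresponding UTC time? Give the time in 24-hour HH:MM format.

1 February 2023 is a Wednesday, so the first Monday is February 6 and the fourth is February 27.
1 November 2023 is a Wednesday, so Mondays fall on 6, 13, 20, 27; the last is November 27.
23 November 2023 lies within the daylight-saving period (27 February – 27 November), so Wynund Station is on daylight time, UTC+03:00.
17:45 local − 3h = 14:45 UTC.

14:45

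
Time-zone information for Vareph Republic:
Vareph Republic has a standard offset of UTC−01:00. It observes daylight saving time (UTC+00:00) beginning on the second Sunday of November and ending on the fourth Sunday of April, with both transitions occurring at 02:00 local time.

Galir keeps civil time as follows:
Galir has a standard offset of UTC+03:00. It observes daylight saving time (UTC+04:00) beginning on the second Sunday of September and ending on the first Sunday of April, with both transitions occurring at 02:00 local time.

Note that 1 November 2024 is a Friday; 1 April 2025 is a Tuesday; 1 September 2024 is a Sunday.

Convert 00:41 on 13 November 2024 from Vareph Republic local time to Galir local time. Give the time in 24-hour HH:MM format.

1 November 2024 is a Friday, so the first Sunday is November 3 and the second is November 10.
1 April 2025 is a Tuesday, so the first Sunday is April 6 and the fourth is April 27.
Daylight saving runs 10 November 2024 – 27 April 2025; 13 November 2024 is inside that window, so Vareph Republic is at UTC+00:00.
00:41 Vareph Republic − 0h = 00:41 UTC.
1 September 2024 is a Sunday, so the first Sunday is September 1 and the second is September 8.
1 April 2025 is a Tuesday, so the first Sunday is April 6.
At the standard offset (UTC+03:00), 00:41 UTC + 3h = 03:41 Galir standard time.
Daylight saving runs 8 September 2024 – 6 April 2025; the standard-time date in Galir, 13 November 2024, is inside that window, so Galir is at UTC+04:00.
00:41 UTC + 4h = 04:41 Galir.

04:41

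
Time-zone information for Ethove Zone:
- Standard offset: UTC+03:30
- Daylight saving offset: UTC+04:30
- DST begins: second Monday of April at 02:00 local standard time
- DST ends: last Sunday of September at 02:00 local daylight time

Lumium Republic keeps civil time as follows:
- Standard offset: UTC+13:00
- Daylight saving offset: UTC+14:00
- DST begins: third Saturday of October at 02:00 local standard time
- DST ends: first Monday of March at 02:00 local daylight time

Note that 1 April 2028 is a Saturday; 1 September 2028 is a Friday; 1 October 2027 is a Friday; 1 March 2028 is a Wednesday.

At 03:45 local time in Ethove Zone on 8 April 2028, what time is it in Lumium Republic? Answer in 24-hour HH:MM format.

1 April 2028 is a Saturday, so the first Monday is April 3 and the second is April 10.
1 September 2028 is a Friday, so Sundays fall on 3, 10, 17, 24; the last is September 24.
8 April 2028 is outside the daylight-saving period (10 April – 24 September), so Ethove Zone is on standard time, UTC+03:30.
03:45 Ethove Zone − 3h30m = 00:15 UTC.
1 October 2027 is a Friday, so the first Saturday is October 2 and the third is October 16.
1 March 2028 is a Wednesday, so the first Monday is March 6.
At the standard offset (UTC+13:00), 00:15 UTC + 13h = 13:15 Lumium Republic standard time.
Daylight saving runs 16 October 2027 – 6 March 2028; the standard-time date in Lumium Republic, 8 April 2028, is outside that window, so Lumium Republic is on standard time at UTC+13:00.
00:15 UTC + 13h = 13:15 Lumium Republic.

13:15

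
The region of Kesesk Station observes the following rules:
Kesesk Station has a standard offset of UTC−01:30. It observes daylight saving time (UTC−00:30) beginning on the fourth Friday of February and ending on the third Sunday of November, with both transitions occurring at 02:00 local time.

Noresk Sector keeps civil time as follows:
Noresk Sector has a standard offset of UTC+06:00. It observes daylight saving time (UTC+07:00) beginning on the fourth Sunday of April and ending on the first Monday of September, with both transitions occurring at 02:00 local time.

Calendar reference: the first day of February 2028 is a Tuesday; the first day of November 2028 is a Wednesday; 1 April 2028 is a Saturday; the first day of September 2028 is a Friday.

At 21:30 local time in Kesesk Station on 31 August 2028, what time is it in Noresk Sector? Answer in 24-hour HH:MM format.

05:00

1 February 2028 is a Tuesday, so the first Friday is February 4 and the fourth is February 25.
1 November 2028 is a Wednesday, so the first Sunday is November 5 and the third is November 19.
31 August 2028 lies within the daylight-saving period (25 February – 19 November), so Kesesk Station is on daylight time, UTC−00:30.
21:30 Kesesk Station + 0h30m = 22:00 UTC.
1 April 2028 is a Saturday, so the first Sunday is April 2 and the fourth is April 23.
1 September 2028 is a Friday, so the first Monday is September 4.
At the standard offset (UTC+06:00), 22:00 UTC + 6h = 04:00 Noresk Sector standard time (rolling into the next day, 1 September 2028).
The standard-time date in Noresk Sector, 1 September 2028, lies within the daylight-saving period (23 April – 4 September), so Noresk Sector is on daylight time, UTC+07:00.
22:00 UTC + 7h = 05:00 Noresk Sector (rolling into the next day, 1 September 2028).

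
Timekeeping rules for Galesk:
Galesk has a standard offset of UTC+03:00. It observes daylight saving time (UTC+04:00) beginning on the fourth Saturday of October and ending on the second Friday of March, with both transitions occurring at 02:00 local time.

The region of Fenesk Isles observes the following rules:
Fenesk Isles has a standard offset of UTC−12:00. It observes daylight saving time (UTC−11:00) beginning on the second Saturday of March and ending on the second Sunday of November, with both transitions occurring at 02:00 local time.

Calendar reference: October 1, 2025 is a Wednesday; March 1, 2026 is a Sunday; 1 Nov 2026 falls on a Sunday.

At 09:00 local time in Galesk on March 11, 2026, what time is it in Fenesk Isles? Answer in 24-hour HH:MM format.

1 October 2025 is a Wednesday, so the first Saturday is October 4 and the fourth is October 25.
1 March 2026 is a Sunday, so the first Friday is March 6 and the second is March 13.
Daylight saving runs 25 October 2025 – 13 March 2026; March 11, 2026 is inside that window, so Galesk is at UTC+04:00.
09:00 Galesk − 4h = 05:00 UTC.
1 March 2026 is a Sunday, so the first Saturday is March 7 and the second is March 14.
1 November 2026 is a Sunday, so the first Sunday is November 1 and the second is November 8.
At the standard offset (UTC−12:00), 05:00 UTC − 12h = 17:00 Fenesk Isles standard time (rolling into the previous day, 10 March 2026).
The standard-time date in Fenesk Isles, March 10, 2026, is outside the daylight-saving period (14 March – 8 November), so Fenesk Isles is on standard time, UTC−12:00.
05:00 UTC − 12h = 17:00 Fenesk Isles (rolling into the previous day, 10 March 2026).

17:00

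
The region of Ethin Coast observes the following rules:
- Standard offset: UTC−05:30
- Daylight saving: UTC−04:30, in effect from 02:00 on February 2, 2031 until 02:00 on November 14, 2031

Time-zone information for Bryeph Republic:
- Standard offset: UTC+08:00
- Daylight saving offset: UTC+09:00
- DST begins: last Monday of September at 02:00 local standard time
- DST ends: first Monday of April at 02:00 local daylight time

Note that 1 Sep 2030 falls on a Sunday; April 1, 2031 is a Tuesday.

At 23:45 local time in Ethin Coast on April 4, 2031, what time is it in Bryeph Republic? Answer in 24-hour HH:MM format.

April 4, 2031 lies within the daylight-saving period (2 February – 14 November), so Ethin Coast is on daylight time, UTC−04:30.
23:45 Ethin Coast + 4h30m = 04:15 UTC (rolling into the next day, 5 April 2031).
1 September 2030 is a Sunday, so Mondays fall on 2, 9, 16, 23, 30; the last is September 30.
1 April 2031 is a Tuesday, so the first Monday is April 7.
At the standard offset (UTC+08:00), 04:15 UTC + 8h = 12:15 Bryeph Republic standard time.
The standard-time date in Bryeph Republic, April 5, 2031, falls between 30 September 2030 and 7 April 2031, so daylight saving is in effect and Bryeph Republic is at UTC+09:00.
04:15 UTC + 9h = 13:15 Bryeph Republic.

13:15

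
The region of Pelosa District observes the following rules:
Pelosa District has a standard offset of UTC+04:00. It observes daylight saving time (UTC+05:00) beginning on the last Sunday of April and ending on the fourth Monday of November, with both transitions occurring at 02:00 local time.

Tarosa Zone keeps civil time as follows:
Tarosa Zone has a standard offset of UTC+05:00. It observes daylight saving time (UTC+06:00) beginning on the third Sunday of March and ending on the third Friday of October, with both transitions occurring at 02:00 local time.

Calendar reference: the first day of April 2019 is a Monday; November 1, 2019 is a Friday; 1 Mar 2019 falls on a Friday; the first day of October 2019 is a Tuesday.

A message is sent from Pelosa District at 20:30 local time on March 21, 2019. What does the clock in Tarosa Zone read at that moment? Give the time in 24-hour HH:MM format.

22:30

1 April 2019 is a Monday, so Sundays fall on 7, 14, 21, 28; the last is April 28.
1 November 2019 is a Friday, so the first Monday is November 4 and the fourth is November 25.
March 21, 2019 is outside the daylight-saving period (28 April – 25 November), so Pelosa District is on standard time, UTC+04:00.
20:30 Pelosa District − 4h = 16:30 UTC.
1 March 2019 is a Friday, so the first Sunday is March 3 and the third is March 17.
1 October 2019 is a Tuesday, so the first Friday is October 4 and the third is October 18.
At the standard offset (UTC+05:00), 16:30 UTC + 5h = 21:30 Tarosa Zone standard time.
The standard-time date in Tarosa Zone, March 21, 2019, falls between 17 March and 18 October, so daylight saving is in effect and Tarosa Zone is at UTC+06:00.
16:30 UTC + 6h = 22:30 Tarosa Zone.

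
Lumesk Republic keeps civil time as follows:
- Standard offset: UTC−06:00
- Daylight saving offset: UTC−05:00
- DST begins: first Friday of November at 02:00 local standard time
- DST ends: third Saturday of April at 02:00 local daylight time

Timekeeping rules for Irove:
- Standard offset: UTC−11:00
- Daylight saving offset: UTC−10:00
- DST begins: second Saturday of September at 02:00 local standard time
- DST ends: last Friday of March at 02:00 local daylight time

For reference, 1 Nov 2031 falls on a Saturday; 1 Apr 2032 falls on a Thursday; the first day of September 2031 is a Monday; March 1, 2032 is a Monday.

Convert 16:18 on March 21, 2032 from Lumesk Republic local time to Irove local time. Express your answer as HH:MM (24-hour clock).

1 November 2031 is a Saturday, so the first Friday is November 7.
1 April 2032 is a Thursday, so the first Saturday is April 3 and the third is April 17.
Daylight saving runs 7 November 2031 – 17 April 2032; March 21, 2032 is inside that window, so Lumesk Republic is at UTC−05:00.
16:18 Lumesk Republic + 5h = 21:18 UTC.
1 September 2031 is a Monday, so the first Saturday is September 6 and the second is September 13.
1 March 2032 is a Monday, so Fridays fall on 5, 12, 19, 26; the last is March 26.
At the standard offset (UTC−11:00), 21:18 UTC − 11h = 10:18 Irove standard time.
The standard-time date in Irove, March 21, 2032, lies within the daylight-saving period (13 September 2031 – 26 March 2032), so Irove is on daylight time, UTC−10:00.
21:18 UTC − 10h = 11:18 Irove.

11:18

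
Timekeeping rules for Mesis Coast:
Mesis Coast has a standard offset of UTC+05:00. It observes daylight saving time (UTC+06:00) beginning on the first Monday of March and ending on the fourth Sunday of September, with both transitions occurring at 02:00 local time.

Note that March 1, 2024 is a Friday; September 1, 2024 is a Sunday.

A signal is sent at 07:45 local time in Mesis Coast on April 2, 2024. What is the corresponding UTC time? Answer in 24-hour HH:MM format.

1 March 2024 is a Friday, so the first Monday is March 4.
1 September 2024 is a Sunday, so the first Sunday is September 1 and the fourth is September 22.
April 2, 2024 lies within the daylight-saving period (4 March – 22 September), so Mesis Coast is on daylight time, UTC+06:00.
07:45 local − 6h = 01:45 UTC.

01:45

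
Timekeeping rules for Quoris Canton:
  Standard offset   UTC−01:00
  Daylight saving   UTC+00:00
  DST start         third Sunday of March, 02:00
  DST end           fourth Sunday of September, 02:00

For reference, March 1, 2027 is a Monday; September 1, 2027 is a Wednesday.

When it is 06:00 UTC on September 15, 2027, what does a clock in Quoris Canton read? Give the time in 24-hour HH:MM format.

06:00

1 March 2027 is a Monday, so the first Sunday is March 7 and the third is March 21.
1 September 2027 is a Wednesday, so the first Sunday is September 5 and the fourth is September 26.
At the standard offset (UTC−01:00), 06:00 UTC − 1h = 05:00 Quoris Canton standard time.
The standard-time date in Quoris Canton, September 15, 2027, falls between 21 March and 26 September, so daylight saving is in effect and Quoris Canton is at UTC+00:00.
06:00 UTC + 0h = 06:00 local.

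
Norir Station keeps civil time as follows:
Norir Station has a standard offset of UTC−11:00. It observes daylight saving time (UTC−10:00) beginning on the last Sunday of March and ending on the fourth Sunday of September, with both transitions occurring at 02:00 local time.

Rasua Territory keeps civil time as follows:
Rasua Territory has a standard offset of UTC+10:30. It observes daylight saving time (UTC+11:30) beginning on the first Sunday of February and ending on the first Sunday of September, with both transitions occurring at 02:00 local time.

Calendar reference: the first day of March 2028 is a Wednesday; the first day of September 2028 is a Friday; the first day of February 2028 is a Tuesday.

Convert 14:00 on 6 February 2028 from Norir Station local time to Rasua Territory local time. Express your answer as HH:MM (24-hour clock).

1 March 2028 is a Wednesday, so Sundays fall on 5, 12, 19, 26; the last is March 26.
1 September 2028 is a Friday, so the first Sunday is September 3 and the fourth is September 24.
6 February 2028 is outside the daylight-saving period (26 March – 24 September), so Norir Station is on standard time, UTC−11:00.
14:00 Norir Station + 11h = 01:00 UTC (rolling into the next day, 7 February 2028).
1 February 2028 is a Tuesday, so the first Sunday is February 6.
1 September 2028 is a Friday, so the first Sunday is September 3.
At the standard offset (UTC+10:30), 01:00 UTC + 10h30m = 11:30 Rasua Territory standard time.
Daylight saving runs 6 February – 3 September; the standard-time date in Rasua Territory, 7 February 2028, is inside that window, so Rasua Territory is at UTC+11:30.
01:00 UTC + 11h30m = 12:30 Rasua Territory.

12:30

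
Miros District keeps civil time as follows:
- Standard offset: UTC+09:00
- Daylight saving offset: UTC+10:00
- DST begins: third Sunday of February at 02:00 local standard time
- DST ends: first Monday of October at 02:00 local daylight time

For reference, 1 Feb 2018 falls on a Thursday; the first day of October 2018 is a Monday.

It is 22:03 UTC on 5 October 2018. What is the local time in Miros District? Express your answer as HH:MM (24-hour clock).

1 February 2018 is a Thursday, so the first Sunday is February 4 and the third is February 18.
1 October 2018 is a Monday, so the first Monday is October 1.
At the standard offset (UTC+09:00), 22:03 UTC + 9h = 07:03 Miros District standard time (rolling into the next day, 6 October 2018).
Daylight saving runs 18 February – 1 October; the standard-time date in Miros District, 6 October 2018, is outside that window, so Miros District is on standard time at UTC+09:00.
22:03 UTC + 9h = 07:03 local (rolling into the next day, 6 October 2018).

07:03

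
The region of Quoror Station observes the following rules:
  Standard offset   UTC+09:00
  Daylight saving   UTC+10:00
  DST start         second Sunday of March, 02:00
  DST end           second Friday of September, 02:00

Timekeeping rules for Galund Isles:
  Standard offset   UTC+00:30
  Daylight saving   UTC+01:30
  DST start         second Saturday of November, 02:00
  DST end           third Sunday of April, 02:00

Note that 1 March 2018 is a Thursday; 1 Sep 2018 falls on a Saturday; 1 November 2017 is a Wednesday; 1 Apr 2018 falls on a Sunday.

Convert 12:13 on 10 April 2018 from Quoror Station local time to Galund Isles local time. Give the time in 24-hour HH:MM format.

1 March 2018 is a Thursday, so the first Sunday is March 4 and the second is March 11.
1 September 2018 is a Saturday, so the first Friday is September 7 and the second is September 14.
Daylight saving runs 11 March – 14 September; 10 April 2018 is inside that window, so Quoror Station is at UTC+10:00.
12:13 Quoror Station − 10h = 02:13 UTC.
1 November 2017 is a Wednesday, so the first Saturday is November 4 and the second is November 11.
1 April 2018 is a Sunday, so the first Sunday is April 1 and the third is April 15.
At the standard offset (UTC+00:30), 02:13 UTC + 0h30m = 02:43 Galund Isles standard time.
The standard-time date in Galund Isles, 10 April 2018, lies within the daylight-saving period (11 November 2017 – 15 April 2018), so Galund Isles is on daylight time, UTC+01:30.
02:13 UTC + 1h30m = 03:43 Galund Isles.

03:43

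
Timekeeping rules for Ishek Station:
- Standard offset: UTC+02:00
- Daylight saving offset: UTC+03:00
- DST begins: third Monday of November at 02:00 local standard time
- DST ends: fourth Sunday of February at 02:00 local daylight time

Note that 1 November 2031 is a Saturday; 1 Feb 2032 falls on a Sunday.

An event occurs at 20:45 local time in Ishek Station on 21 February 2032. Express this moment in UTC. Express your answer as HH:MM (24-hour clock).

17:45

1 November 2031 is a Saturday, so the first Monday is November 3 and the third is November 17.
1 February 2032 is a Sunday, so the first Sunday is February 1 and the fourth is February 22.
21 February 2032 falls between 17 November 2031 and 22 February 2032, so daylight saving is in effect and Ishek Station is at UTC+03:00.
20:45 local − 3h = 17:45 UTC.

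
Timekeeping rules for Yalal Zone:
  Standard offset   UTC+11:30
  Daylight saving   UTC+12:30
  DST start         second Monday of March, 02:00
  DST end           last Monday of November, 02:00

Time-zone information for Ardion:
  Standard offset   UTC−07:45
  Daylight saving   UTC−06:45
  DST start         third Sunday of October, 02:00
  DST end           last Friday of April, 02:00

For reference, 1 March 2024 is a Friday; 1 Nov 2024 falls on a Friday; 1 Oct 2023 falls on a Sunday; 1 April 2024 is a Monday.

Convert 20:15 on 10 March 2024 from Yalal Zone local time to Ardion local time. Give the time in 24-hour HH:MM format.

1 March 2024 is a Friday, so the first Monday is March 4 and the second is March 11.
1 November 2024 is a Friday, so Mondays fall on 4, 11, 18, 25; the last is November 25.
Daylight saving runs 11 March – 25 November; 10 March 2024 is outside that window, so Yalal Zone is on standard time at UTC+11:30.
20:15 Yalal Zone − 11h30m = 08:45 UTC.
1 October 2023 is a Sunday, so the first Sunday is October 1 and the third is October 15.
1 April 2024 is a Monday, so Fridays fall on 5, 12, 19, 26; the last is April 26.
At the standard offset (UTC−07:45), 08:45 UTC − 7h45m = 01:00 Ardion standard time.
The standard-time date in Ardion, 10 March 2024, lies within the daylight-saving period (15 October 2023 – 26 April 2024), so Ardion is on daylight time, UTC−06:45.
08:45 UTC − 6h45m = 02:00 Ardion.

02:00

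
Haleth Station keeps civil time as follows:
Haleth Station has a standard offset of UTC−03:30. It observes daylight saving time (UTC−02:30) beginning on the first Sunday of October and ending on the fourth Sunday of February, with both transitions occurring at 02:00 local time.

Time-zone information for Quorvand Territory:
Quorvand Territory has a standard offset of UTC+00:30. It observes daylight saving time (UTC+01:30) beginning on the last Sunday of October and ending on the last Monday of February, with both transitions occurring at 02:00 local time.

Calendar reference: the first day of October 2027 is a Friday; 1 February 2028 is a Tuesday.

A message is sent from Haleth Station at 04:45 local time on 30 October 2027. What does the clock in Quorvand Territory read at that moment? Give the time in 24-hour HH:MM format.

1 October 2027 is a Friday, so the first Sunday is October 3.
1 February 2028 is a Tuesday, so the first Sunday is February 6 and the fourth is February 27.
Daylight saving runs 3 October 2027 – 27 February 2028; 30 October 2027 is inside that window, so Haleth Station is at UTC−02:30.
04:45 Haleth Station + 2h30m = 07:15 UTC.
1 October 2027 is a Friday, so Sundays fall on 3, 10, 17, 24, 31; the last is October 31.
1 February 2028 is a Tuesday, so Mondays fall on 7, 14, 21, 28; the last is February 28.
At the standard offset (UTC+00:30), 07:15 UTC + 0h30m = 07:45 Quorvand Territory standard time.
The standard-time date in Quorvand Territory, 30 October 2027, is outside the daylight-saving period (31 October 2027 – 28 February 2028), so Quorvand Territory is on standard time, UTC+00:30.
07:15 UTC + 0h30m = 07:45 Quorvand Territory.

07:45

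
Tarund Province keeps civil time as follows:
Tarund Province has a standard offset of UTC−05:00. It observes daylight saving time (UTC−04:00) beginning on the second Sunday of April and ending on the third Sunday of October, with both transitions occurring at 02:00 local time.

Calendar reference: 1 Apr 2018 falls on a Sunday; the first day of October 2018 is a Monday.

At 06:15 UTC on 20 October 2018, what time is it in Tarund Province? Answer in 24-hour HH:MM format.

1 April 2018 is a Sunday, so the first Sunday is April 1 and the second is April 8.
1 October 2018 is a Monday, so the first Sunday is October 7 and the third is October 21.
At the standard offset (UTC−05:00), 06:15 UTC − 5h = 01:15 Tarund Province standard time.
The standard-time date in Tarund Province, 20 October 2018, falls between 8 April and 21 October, so daylight saving is in effect and Tarund Province is at UTC−04:00.
06:15 UTC − 4h = 02:15 local.

02:15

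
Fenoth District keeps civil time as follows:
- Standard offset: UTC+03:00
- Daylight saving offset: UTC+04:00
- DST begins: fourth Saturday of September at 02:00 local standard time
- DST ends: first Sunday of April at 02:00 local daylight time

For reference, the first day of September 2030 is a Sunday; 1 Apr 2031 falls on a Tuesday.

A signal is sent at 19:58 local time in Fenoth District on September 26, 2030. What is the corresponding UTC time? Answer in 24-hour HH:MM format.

1 September 2030 is a Sunday, so the first Saturday is September 7 and the fourth is September 28.
1 April 2031 is a Tuesday, so the first Sunday is April 6.
Daylight saving runs 28 September 2030 – 6 April 2031; September 26, 2030 is outside that window, so Fenoth District is on standard time at UTC+03:00.
19:58 local − 3h = 16:58 UTC.

16:58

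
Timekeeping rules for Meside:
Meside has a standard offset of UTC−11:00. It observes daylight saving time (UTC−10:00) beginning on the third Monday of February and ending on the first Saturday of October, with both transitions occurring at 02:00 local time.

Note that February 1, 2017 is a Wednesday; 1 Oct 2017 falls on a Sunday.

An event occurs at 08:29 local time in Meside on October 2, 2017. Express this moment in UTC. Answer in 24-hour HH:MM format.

18:29

1 February 2017 is a Wednesday, so the first Monday is February 6 and the third is February 20.
1 October 2017 is a Sunday, so the first Saturday is October 7.
October 2, 2017 falls between 20 February and 7 October, so daylight saving is in effect and Meside is at UTC−10:00.
08:29 local + 10h = 18:29 UTC.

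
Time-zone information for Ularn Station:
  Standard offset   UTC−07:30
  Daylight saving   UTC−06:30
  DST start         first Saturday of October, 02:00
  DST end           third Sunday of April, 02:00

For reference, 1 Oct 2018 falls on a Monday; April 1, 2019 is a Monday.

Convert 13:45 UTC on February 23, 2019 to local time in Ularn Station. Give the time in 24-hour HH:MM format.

07:15

1 October 2018 is a Monday, so the first Saturday is October 6.
1 April 2019 is a Monday, so the first Sunday is April 7 and the third is April 21.
At the standard offset (UTC−07:30), 13:45 UTC − 7h30m = 06:15 Ularn Station standard time.
The standard-time date in Ularn Station, February 23, 2019, falls between 6 October 2018 and 21 April 2019, so daylight saving is in effect and Ularn Station is at UTC−06:30.
13:45 UTC − 6h30m = 07:15 local.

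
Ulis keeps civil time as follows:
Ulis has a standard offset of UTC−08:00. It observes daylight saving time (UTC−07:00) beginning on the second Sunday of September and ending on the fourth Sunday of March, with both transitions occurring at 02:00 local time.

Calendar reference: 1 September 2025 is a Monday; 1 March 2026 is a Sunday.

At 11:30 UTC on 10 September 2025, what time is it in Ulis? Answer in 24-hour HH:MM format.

03:30

1 September 2025 is a Monday, so the first Sunday is September 7 and the second is September 14.
1 March 2026 is a Sunday, so the first Sunday is March 1 and the fourth is March 22.
At the standard offset (UTC−08:00), 11:30 UTC − 8h = 03:30 Ulis standard time.
The standard-time date in Ulis, 10 September 2025, is outside the daylight-saving period (14 September 2025 – 22 March 2026), so Ulis is on standard time, UTC−08:00.
11:30 UTC − 8h = 03:30 local.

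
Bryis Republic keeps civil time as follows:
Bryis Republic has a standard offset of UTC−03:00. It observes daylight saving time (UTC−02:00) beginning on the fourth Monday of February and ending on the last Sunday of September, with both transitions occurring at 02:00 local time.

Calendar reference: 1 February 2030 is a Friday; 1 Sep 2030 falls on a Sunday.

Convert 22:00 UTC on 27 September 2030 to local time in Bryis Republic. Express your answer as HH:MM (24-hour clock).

20:00

1 February 2030 is a Friday, so the first Monday is February 4 and the fourth is February 25.
1 September 2030 is a Sunday, so Sundays fall on 1, 8, 15, 22, 29; the last is September 29.
At the standard offset (UTC−03:00), 22:00 UTC − 3h = 19:00 Bryis Republic standard time.
The standard-time date in Bryis Republic, 27 September 2030, falls between 25 February and 29 September, so daylight saving is in effect and Bryis Republic is at UTC−02:00.
22:00 UTC − 2h = 20:00 local.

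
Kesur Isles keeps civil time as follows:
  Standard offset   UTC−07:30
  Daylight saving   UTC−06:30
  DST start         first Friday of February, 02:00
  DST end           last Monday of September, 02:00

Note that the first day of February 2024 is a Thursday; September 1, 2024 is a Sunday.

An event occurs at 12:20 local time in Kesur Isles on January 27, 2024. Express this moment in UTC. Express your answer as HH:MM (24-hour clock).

19:50

1 February 2024 is a Thursday, so the first Friday is February 2.
1 September 2024 is a Sunday, so Mondays fall on 2, 9, 16, 23, 30; the last is September 30.
January 27, 2024 does not fall between 2 February and 30 September, so daylight saving is not in effect and Kesur Isles is at UTC−07:30.
12:20 local + 7h30m = 19:50 UTC.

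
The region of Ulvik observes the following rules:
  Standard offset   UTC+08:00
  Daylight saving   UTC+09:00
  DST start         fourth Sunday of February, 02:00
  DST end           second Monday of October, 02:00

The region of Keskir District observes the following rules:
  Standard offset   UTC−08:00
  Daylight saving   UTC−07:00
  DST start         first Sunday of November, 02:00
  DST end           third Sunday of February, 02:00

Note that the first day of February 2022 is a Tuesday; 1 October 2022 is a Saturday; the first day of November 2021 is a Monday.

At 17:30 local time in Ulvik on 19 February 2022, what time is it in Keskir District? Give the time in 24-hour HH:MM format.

1 February 2022 is a Tuesday, so the first Sunday is February 6 and the fourth is February 27.
1 October 2022 is a Saturday, so the first Monday is October 3 and the second is October 10.
Daylight saving runs 27 February – 10 October; 19 February 2022 is outside that window, so Ulvik is on standard time at UTC+08:00.
17:30 Ulvik − 8h = 09:30 UTC.
1 November 2021 is a Monday, so the first Sunday is November 7.
1 February 2022 is a Tuesday, so the first Sunday is February 6 and the third is February 20.
At the standard offset (UTC−08:00), 09:30 UTC − 8h = 01:30 Keskir District standard time.
The standard-time date in Keskir District, 19 February 2022, lies within the daylight-saving period (7 November 2021 – 20 February 2022), so Keskir District is on daylight time, UTC−07:00.
09:30 UTC − 7h = 02:30 Keskir District.

02:30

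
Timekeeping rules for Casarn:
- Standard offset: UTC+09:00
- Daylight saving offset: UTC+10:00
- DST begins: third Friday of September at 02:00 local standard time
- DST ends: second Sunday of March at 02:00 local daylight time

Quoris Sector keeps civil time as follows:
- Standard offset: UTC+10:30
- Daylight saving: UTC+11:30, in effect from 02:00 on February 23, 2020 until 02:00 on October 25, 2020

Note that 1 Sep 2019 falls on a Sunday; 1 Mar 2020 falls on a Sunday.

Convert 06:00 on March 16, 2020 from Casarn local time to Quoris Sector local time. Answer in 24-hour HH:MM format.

1 September 2019 is a Sunday, so the first Friday is September 6 and the third is September 20.
1 March 2020 is a Sunday, so the first Sunday is March 1 and the second is March 8.
Daylight saving runs 20 September 2019 – 8 March 2020; March 16, 2020 is outside that window, so Casarn is on standard time at UTC+09:00.
06:00 Casarn − 9h = 21:00 UTC (rolling into the previous day, 15 March 2020).
At the standard offset (UTC+10:30), 21:00 UTC + 10h30m = 07:30 Quoris Sector standard time (rolling into the next day, 16 March 2020).
Daylight saving runs 23 February – 25 October; the standard-time date in Quoris Sector, March 16, 2020, is inside that window, so Quoris Sector is at UTC+11:30.
21:00 UTC + 11h30m = 08:30 Quoris Sector (rolling into the next day, 16 March 2020).

08:30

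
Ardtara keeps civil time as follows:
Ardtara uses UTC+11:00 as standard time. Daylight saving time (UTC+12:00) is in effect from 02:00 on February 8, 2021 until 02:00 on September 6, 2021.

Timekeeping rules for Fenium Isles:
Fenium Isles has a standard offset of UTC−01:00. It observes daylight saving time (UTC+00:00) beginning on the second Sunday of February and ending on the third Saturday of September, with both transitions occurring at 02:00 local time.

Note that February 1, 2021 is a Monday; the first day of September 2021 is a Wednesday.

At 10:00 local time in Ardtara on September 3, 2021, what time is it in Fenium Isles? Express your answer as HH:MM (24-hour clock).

22:00

Daylight saving runs 8 February – 6 September; September 3, 2021 is inside that window, so Ardtara is at UTC+12:00.
10:00 Ardtara − 12h = 22:00 UTC (rolling into the previous day, 2 September 2021).
1 February 2021 is a Monday, so the first Sunday is February 7 and the second is February 14.
1 September 2021 is a Wednesday, so the first Saturday is September 4 and the third is September 18.
At the standard offset (UTC−01:00), 22:00 UTC − 1h = 21:00 Fenium Isles standard time.
Daylight saving runs 14 February – 18 September; the standard-time date in Fenium Isles, September 2, 2021, is inside that window, so Fenium Isles is at UTC+00:00.
22:00 UTC + 0h = 22:00 Fenium Isles.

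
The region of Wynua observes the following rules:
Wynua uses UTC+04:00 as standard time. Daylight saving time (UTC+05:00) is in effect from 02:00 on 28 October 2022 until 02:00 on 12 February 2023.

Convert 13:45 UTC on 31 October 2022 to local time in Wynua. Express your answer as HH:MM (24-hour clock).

At the standard offset (UTC+04:00), 13:45 UTC + 4h = 17:45 Wynua standard time.
The standard-time date in Wynua, 31 October 2022, lies within the daylight-saving period (28 October 2022 – 12 February 2023), so Wynua is on daylight time, UTC+05:00.
13:45 UTC + 5h = 18:45 local.

18:45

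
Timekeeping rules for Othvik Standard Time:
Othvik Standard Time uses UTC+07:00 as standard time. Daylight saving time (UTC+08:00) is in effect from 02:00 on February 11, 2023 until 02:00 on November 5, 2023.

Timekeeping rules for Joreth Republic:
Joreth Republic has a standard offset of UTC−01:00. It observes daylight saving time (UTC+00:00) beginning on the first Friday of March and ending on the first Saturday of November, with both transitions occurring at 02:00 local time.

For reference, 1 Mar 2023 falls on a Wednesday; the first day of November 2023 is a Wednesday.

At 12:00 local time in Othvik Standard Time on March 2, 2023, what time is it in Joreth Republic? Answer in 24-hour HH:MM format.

Daylight saving runs 11 February – 5 November; March 2, 2023 is inside that window, so Othvik Standard Time is at UTC+08:00.
12:00 Othvik Standard Time − 8h = 04:00 UTC.
1 March 2023 is a Wednesday, so the first Friday is March 3.
1 November 2023 is a Wednesday, so the first Saturday is November 4.
At the standard offset (UTC−01:00), 04:00 UTC − 1h = 03:00 Joreth Republic standard time.
The standard-time date in Joreth Republic, March 2, 2023, is outside the daylight-saving period (3 March – 4 November), so Joreth Republic is on standard time, UTC−01:00.
04:00 UTC − 1h = 03:00 Joreth Republic.

03:00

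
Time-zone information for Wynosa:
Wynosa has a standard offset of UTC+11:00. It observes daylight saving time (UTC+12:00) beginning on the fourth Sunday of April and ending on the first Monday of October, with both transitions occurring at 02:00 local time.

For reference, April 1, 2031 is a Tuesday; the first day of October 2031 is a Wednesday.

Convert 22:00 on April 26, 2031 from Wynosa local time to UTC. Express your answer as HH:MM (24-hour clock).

1 April 2031 is a Tuesday, so the first Sunday is April 6 and the fourth is April 27.
1 October 2031 is a Wednesday, so the first Monday is October 6.
April 26, 2031 does not fall between 27 April and 6 October, so daylight saving is not in effect and Wynosa is at UTC+11:00.
22:00 local − 11h = 11:00 UTC.

11:00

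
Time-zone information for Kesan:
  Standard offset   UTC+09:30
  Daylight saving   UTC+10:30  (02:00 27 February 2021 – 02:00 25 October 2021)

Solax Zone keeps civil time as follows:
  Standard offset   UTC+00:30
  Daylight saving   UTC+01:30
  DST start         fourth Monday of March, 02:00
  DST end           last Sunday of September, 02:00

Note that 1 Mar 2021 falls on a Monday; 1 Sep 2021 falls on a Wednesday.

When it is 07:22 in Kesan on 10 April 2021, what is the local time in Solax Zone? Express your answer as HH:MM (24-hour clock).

22:22

10 April 2021 falls between 27 February and 25 October, so daylight saving is in effect and Kesan is at UTC+10:30.
07:22 Kesan − 10h30m = 20:52 UTC (rolling into the previous day, 9 April 2021).
1 March 2021 is a Monday, so the first Monday is March 1 and the fourth is March 22.
1 September 2021 is a Wednesday, so Sundays fall on 5, 12, 19, 26; the last is September 26.
At the standard offset (UTC+00:30), 20:52 UTC + 0h30m = 21:22 Solax Zone standard time.
The standard-time date in Solax Zone, 9 April 2021, falls between 22 March and 26 September, so daylight saving is in effect and Solax Zone is at UTC+01:30.
20:52 UTC + 1h30m = 22:22 Solax Zone.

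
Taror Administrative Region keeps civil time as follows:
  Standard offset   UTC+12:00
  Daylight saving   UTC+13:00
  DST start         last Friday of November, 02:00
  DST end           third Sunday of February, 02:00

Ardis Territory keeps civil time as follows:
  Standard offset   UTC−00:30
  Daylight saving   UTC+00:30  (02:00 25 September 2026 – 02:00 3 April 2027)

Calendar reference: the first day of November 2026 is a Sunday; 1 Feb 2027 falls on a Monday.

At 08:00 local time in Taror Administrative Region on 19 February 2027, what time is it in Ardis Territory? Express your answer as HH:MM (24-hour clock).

19:30

1 November 2026 is a Sunday, so Fridays fall on 6, 13, 20, 27; the last is November 27.
1 February 2027 is a Monday, so the first Sunday is February 7 and the third is February 21.
Daylight saving runs 27 November 2026 – 21 February 2027; 19 February 2027 is inside that window, so Taror Administrative Region is at UTC+13:00.
08:00 Taror Administrative Region − 13h = 19:00 UTC (rolling into the previous day, 18 February 2027).
At the standard offset (UTC−00:30), 19:00 UTC − 0h30m = 18:30 Ardis Territory standard time.
The standard-time date in Ardis Territory, 18 February 2027, falls between 25 September 2026 and 3 April 2027, so daylight saving is in effect and Ardis Territory is at UTC+00:30.
19:00 UTC + 0h30m = 19:30 Ardis Territory.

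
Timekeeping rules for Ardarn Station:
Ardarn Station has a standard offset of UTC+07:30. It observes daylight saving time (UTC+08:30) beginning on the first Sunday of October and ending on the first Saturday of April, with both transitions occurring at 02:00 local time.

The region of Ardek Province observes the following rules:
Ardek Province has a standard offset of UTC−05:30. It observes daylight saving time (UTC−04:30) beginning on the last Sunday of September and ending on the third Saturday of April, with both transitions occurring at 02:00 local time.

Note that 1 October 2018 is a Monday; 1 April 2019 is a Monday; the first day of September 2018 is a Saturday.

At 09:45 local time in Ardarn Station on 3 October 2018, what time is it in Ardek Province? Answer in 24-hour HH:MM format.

21:45

1 October 2018 is a Monday, so the first Sunday is October 7.
1 April 2019 is a Monday, so the first Saturday is April 6.
3 October 2018 is outside the daylight-saving period (7 October 2018 – 6 April 2019), so Ardarn Station is on standard time, UTC+07:30.
09:45 Ardarn Station − 7h30m = 02:15 UTC.
1 September 2018 is a Saturday, so Sundays fall on 2, 9, 16, 23, 30; the last is September 30.
1 April 2019 is a Monday, so the first Saturday is April 6 and the third is April 20.
At the standard offset (UTC−05:30), 02:15 UTC − 5h30m = 20:45 Ardek Province standard time (rolling into the previous day, 2 October 2018).
The standard-time date in Ardek Province, 2 October 2018, lies within the daylight-saving period (30 September 2018 – 20 April 2019), so Ardek Province is on daylight time, UTC−04:30.
02:15 UTC − 4h30m = 21:45 Ardek Province (rolling into the previous day, 2 October 2018).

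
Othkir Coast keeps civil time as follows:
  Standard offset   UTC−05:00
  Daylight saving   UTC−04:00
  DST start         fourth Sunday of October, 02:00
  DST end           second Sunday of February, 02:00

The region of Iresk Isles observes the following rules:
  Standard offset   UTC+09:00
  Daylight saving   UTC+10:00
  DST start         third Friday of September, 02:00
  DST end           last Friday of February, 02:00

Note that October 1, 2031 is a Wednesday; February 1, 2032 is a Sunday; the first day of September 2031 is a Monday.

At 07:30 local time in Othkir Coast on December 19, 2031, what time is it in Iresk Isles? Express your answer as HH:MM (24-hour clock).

21:30

1 October 2031 is a Wednesday, so the first Sunday is October 5 and the fourth is October 26.
1 February 2032 is a Sunday, so the first Sunday is February 1 and the second is February 8.
Daylight saving runs 26 October 2031 – 8 February 2032; December 19, 2031 is inside that window, so Othkir Coast is at UTC−04:00.
07:30 Othkir Coast + 4h = 11:30 UTC.
1 September 2031 is a Monday, so the first Friday is September 5 and the third is September 19.
1 February 2032 is a Sunday, so Fridays fall on 6, 13, 20, 27; the last is February 27.
At the standard offset (UTC+09:00), 11:30 UTC + 9h = 20:30 Iresk Isles standard time.
Daylight saving runs 19 September 2031 – 27 February 2032; the standard-time date in Iresk Isles, December 19, 2031, is inside that window, so Iresk Isles is at UTC+10:00.
11:30 UTC + 10h = 21:30 Iresk Isles.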